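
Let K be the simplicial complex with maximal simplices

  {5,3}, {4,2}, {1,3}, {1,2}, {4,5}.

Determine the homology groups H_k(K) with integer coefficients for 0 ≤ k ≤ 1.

We work with the vertex ordering 1 < 2 < 3 < 4 < 5. The simplices of K, each written with vertices in increasing order, are:

  0-simplices (5): [1], [2], [3], [4], [5]
  1-simplices (5): [1,2], [1,3], [2,4], [3,5], [4,5]

giving chain groups C_0 ≅ Z^5, C_1 ≅ Z^5.

∂_1: C_1 → C_0 is given by ∂[p,q] = [q] − [p]. For instance
  ∂[4,5] = [5] − [4].
As a 5×5 matrix over Z this has rank 4, with invariant factors (1,1,1,1).

Computing H_k = (kernel of ∂_k) / (image of ∂_{k+1}):

  H_0: rank C_0 − rank ∂_1 = 5 − 4 = 1, and the invariant factors of ∂_1 are all 1, so H_0 ≅ Z.
  H_1: rank ker ∂_1 − rank ∂_2 = (5 − 4) − 0 = 1, and there is no ∂_2, so H_1 ≅ Z.

H_0 = Z,  H_1 = Z.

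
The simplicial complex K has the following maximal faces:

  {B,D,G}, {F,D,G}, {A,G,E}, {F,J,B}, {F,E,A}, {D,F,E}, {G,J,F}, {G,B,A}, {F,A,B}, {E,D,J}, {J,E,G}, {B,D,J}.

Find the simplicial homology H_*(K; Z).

H_0 ≅ Z,  H_1 ≅ Z/2,  H_2 = 0.

Fix the vertex order A < B < D < E < F < G < J and write every simplex with vertices in increasing order. Then dim K = 2 and the simplices of K are:

  0-simplices (7): A, B, D, E, F, G, J
  1-simplices (18): AB, AE, AF, AG, BD, BF, BG, BJ, DE, DF, DG, DJ, EF, EG, EJ, FG, FJ, GJ
  2-simplices (12): ABF, ABG, AEF, AEG, BDG, BDJ, BFJ, DEF, DEJ, DFG, EGJ, FGJ

so the chain groups are C_0 ≅ Z^7, C_1 ≅ Z^18, C_2 ≅ Z^12.

∂_1: C_1 → C_0 maps an edge to its endpoints' difference, ∂[p,q] = q − p.
As a 7×18 matrix over Z this has rank 6, with invariant factors (1,1,1,1,1,1).

Boundary ∂_2: C_2 → C_1 sends each 2-simplex [p,q,r] to [q,r] − [p,r] + [p,q]. For instance
  ∂DFG = FG − DG + DF,
  ∂AEF = EF − AF + AE.
As a 18×12 matrix over Z this has rank 12, with invariant factors (1,1,1,1,1,1,1,1,1,1,1,2).

From H_k ≅ ker(∂_k) / im(∂_{k+1}) we obtain:

  H_0: rank C_0 − rank ∂_1 = 7 − 6 = 1, and the invariant factors of ∂_1 are all 1, so H_0 = Z.
  H_1: rank ker ∂_1 − rank ∂_2 = (18 − 6) − 12 = 0, and ∂_2 has invariant factor 2 > 1, so H_1 = Z/2.
  H_2: rank ker ∂_2 − rank ∂_3 = (12 − 12) − 0 = 0, and there is no ∂_3, so H_2 = 0.

As a check, the Euler characteristic is 7 − 18 + 12 = 1, which agrees with 1 − 0 + 0 = 1.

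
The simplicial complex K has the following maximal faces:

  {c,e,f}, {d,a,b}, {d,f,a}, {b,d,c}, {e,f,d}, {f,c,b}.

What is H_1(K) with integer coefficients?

Fix the vertex order a < b < c < d < e < f and write every simplex with vertices in increasing order. Then dim K = 2 and the simplices of K are:

  0-simplices (6): a, b, c, d, e, f
  1-simplices (12): ab, ad, af, bc, bd, bf, cd, ce, cf, de, df, ef
  2-simplices (6): abd, adf, bcd, bcf, cef, def

Hence C_0 ≅ Z^6, C_1 ≅ Z^12, C_2 ≅ Z^6.

The boundary map ∂_1: C_1 → C_0 sends each edge [p,q] (with p < q) to q − p. For instance
  ∂ce = e − c.
The resulting 6×12 matrix has rank 5, and its Smith normal form has invariant factors (1,1,1,1,1).

Boundary ∂_2: C_2 → C_1 sends each 2-simplex [p,q,r] to [q,r] − [p,r] + [p,q]. For instance
  ∂abd = bd − ad + ab,
  ∂def = ef − df + de.
As a 12×6 matrix over Z this has rank 6, with invariant factors (1,1,1,1,1,1).

From H_k ≅ ker(∂_k) / im(∂_{k+1}) we obtain:

  H_1: rank ker ∂_1 − rank ∂_2 = (12 − 5) − 6 = 1, and the invariant factors of ∂_2 are all 1, so H_1 = Z.

H_1 ≅ Z.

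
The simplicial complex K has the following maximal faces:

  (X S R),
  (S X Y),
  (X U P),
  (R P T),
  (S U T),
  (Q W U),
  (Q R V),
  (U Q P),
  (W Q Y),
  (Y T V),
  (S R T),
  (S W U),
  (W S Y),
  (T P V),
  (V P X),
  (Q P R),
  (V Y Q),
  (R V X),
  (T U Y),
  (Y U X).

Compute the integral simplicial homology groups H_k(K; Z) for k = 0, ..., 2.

H_0 = Z,  H_1 = Z ⊕ Z/2Z,  H_2 = 0.

Take the total order P < Q < R < S < T < U < V < W < X < Y on the vertex set. Then K (dimension 2) consists of the simplices:

  0-simplices (10): P, Q, R, S, T, U, V, W, X, Y
  1-simplices (30): PQ, PR, PT, PU, PV, PX, QR, QU, QV, QW, QY, RS, RT, RV, RX, ST, SU, SW, SX, SY, TU, TV, TY, UW, UX, UY, VX, VY, WY, XY
  2-simplices (20): PQR, PQU, PRT, PTV, PUX, PVX, QRV, QUW, QVY, QWY, RST, RSX, RVX, STU, SUW, SWY, SXY, TUY, TVY, UXY

Hence C_0 ≅ Z^10, C_1 ≅ Z^30, C_2 ≅ Z^20.

Boundary ∂_1: C_1 → C_0 sends each edge [p,q] (with p < q) to q − p.
This gives a 10×30 integer matrix of rank 9; reducing to Smith normal form yields diagonal entries (1,1,1,1,1,1,1,1,1).

Boundary ∂_2: C_2 → C_1 maps a triangle to the signed sum of its edges. For instance
  ∂UXY = XY − UY + UX,
  ∂SUW = UW − SW + SU.
As a 30×20 matrix over Z this has rank 20, with invariant factors (1,1,1,1,1,1,1,1,1,1,1,1,1,1,1,1,1,1,1,2).

Reading off H_k = ker ∂_k / im ∂_{k+1}:

  H_0: rank C_0 − rank ∂_1 = 10 − 9 = 1, and the invariant factors of ∂_1 are all 1, so H_0 ≅ Z.
  H_1: rank ker ∂_1 − rank ∂_2 = (30 − 9) − 20 = 1, and ∂_2 has invariant factor 2 > 1, so H_1 ≅ Z ⊕ Z/2Z.
  H_2: rank ker ∂_2 − rank ∂_3 = (20 − 20) − 0 = 0, and there is no ∂_3, so H_2 ≅ 0.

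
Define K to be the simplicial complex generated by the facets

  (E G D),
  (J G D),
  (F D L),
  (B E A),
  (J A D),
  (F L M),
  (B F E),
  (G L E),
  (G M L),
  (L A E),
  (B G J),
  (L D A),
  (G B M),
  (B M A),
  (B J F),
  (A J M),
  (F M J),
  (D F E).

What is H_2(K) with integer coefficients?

H_2 ≅ 0.

We work with the vertex ordering A < B < D < E < F < G < J < L < M. The simplices of K, each written with vertices in increasing order, are:

  0-simplices (9): A, B, D, E, F, G, J, L, M
  1-simplices (27): AB, AD, AE, AJ, AL, AM, BE, BF, BG, BJ, BM, DE, DF, DG, DJ, DL, EF, EG, EL, FJ, FL, FM, GJ, GL, GM, JM, LM
  2-simplices (18): ABE, ABM, ADJ, ADL, AEL, AJM, BEF, BFJ, BGJ, BGM, DEF, DEG, DFL, DGJ, EGL, FJM, FLM, GLM

so the chain groups are C_0 ≅ Z^9, C_1 ≅ Z^27, C_2 ≅ Z^18.

Boundary ∂_1: C_1 → C_0 sends each edge [p,q] (with p < q) to q − p. For instance
  ∂FM = M − F.
The resulting 9×27 matrix has rank 8, and its Smith normal form has invariant factors (1,1,1,1,1,1,1,1).

∂_2: C_2 → C_1 sends each 2-simplex [p,q,r] to [q,r] − [p,r] + [p,q]. For instance
  ∂BGJ = GJ − BJ + BG,
  ∂DEF = EF − DF + DE.
This gives a 27×18 integer matrix of rank 18; reducing to Smith normal form yields diagonal entries (1,1,1,1,1,1,1,1,1,1,1,1,1,1,1,1,1,2).

Computing H_k = (kernel of ∂_k) / (image of ∂_{k+1}):

  H_2: rank ker ∂_2 − rank ∂_3 = (18 − 18) − 0 = 0, and there is no ∂_3, so H_2 = 0.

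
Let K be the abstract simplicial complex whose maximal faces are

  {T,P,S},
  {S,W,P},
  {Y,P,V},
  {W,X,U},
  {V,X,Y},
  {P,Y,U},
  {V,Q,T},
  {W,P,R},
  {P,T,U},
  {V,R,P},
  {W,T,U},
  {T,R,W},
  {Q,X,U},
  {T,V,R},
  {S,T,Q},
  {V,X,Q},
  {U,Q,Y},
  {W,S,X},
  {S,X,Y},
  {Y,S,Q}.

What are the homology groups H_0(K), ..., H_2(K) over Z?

Order the vertices as P < Q < R < S < T < U < V < W < X < Y. Listing each simplex with vertices in this order, K has dimension 2 with simplices:

  0-simplices (10): P, Q, R, S, T, U, V, W, X, Y
  1-simplices (30): PR, PS, PT, PU, PV, PW, PY, QS, QT, QU, QV, QX, QY, RT, RV, RW, ST, SW, SX, SY, TU, TV, TW, UW, UX, UY, VX, VY, WX, XY
  2-simplices (20): PRV, PRW, PST, PSW, PTU, PUY, PVY, QST, QSY, QTV, QUX, QUY, QVX, RTV, RTW, SWX, SXY, TUW, UWX, VXY

Hence C_0 ≅ Z^10, C_1 ≅ Z^30, C_2 ≅ Z^20.

The boundary map ∂_1: C_1 → C_0 sends each edge [p,q] (with p < q) to q − p. For instance
  ∂UY = Y − U.
The resulting 10×30 matrix has rank 9, and its Smith normal form has invariant factors (1,1,1,1,1,1,1,1,1).

Boundary ∂_2: C_2 → C_1 acts by ∂[p,q,r] = [q,r] − [p,r] + [p,q]. For instance
  ∂PVY = VY − PY + PV,
  ∂QVX = VX − QX + QV.
The 30×20 boundary matrix has rank 20 and Smith normal form diag(1,1,1,1,1,1,1,1,1,1,1,1,1,1,1,1,1,1,1,2).

Computing H_k = (kernel of ∂_k) / (image of ∂_{k+1}):

  H_0: rank C_0 − rank ∂_1 = 10 − 9 = 1, and the invariant factors of ∂_1 are all 1, so H_0 = Z.
  H_1: rank ker ∂_1 − rank ∂_2 = (30 − 9) − 20 = 1, and ∂_2 has invariant factor 2 > 1, so H_1 = Z ⊕ Z/2.
  H_2: rank ker ∂_2 − rank ∂_3 = (20 − 20) − 0 = 0, and there is no ∂_3, so H_2 = 0.

As a check, the Euler characteristic is 10 − 30 + 20 = 0, which agrees with 1 − 1 + 0 = 0.
(K is a triangulation of the Klein bottle.)

H_0 ≅ Z,  H_1 ≅ Z ⊕ Z/2,  H_2 = 0.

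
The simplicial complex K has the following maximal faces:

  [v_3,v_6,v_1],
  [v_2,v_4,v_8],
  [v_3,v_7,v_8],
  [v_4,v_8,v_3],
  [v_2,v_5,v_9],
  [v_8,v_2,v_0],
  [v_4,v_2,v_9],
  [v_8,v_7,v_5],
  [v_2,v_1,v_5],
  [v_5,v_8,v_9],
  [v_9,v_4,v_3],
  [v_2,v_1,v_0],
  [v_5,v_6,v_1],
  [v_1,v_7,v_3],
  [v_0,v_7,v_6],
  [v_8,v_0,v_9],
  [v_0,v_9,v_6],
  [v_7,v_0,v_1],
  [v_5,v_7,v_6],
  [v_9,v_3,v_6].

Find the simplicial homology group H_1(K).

We work with the vertex ordering v_0 < v_1 < v_2 < v_3 < v_4 < v_5 < v_6 < v_7 < v_8 < v_9. The simplices of K, each written with vertices in increasing order, are:

  0-simplices (10): [v_0], [v_1], [v_2], [v_3], [v_4], [v_5], [v_6], [v_7], [v_8], [v_9]
  1-simplices (30): (30 of them)
  2-simplices (20): (20 of them)

giving chain groups C_0 ≅ Z^10, C_1 ≅ Z^30, C_2 ≅ Z^20.

Boundary ∂_1: C_1 → C_0 is given by ∂[p,q] = [q] − [p]. For instance
  ∂[v_3,v_8] = [v_8] − [v_3].
This gives a 10×30 integer matrix of rank 9; reducing to Smith normal form yields diagonal entries (1,1,1,1,1,1,1,1,1).

Boundary ∂_2: C_2 → C_1 sends each 2-simplex [p,q,r] to [q,r] − [p,r] + [p,q]. For instance
  ∂[v_3,v_4,v_9] = [v_4,v_9] − [v_3,v_9] + [v_3,v_4],
  ∂[v_3,v_7,v_8] = [v_7,v_8] − [v_3,v_8] + [v_3,v_7].
The 30×20 boundary matrix has rank 20 and Smith normal form diag(1,1,1,1,1,1,1,1,1,1,1,1,1,1,1,1,1,1,1,2).

Now H_k = ker ∂_k / im ∂_{k+1}, so:

  H_1: rank ker ∂_1 − rank ∂_2 = (30 − 9) − 20 = 1, and ∂_2 has invariant factor 2 > 1, so H_1 = Z × Z/2.

(K is a triangulation of the Klein bottle.)

H_1 = Z × Z/2.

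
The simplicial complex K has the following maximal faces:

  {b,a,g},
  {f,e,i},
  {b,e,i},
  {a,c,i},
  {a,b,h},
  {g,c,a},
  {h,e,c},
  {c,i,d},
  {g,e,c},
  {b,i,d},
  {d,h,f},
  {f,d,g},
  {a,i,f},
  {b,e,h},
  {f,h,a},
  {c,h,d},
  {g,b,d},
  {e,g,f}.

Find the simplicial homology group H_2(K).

Take the total order a < b < c < d < e < f < g < h < i on the vertex set. Then K (dimension 2) consists of the simplices:

  0-simplices (9): a, b, c, d, e, f, g, h, i
  1-simplices (27): ab, ac, af, ag, ah, ai, bd, be, bg, bh, bi, cd, ce, cg, ch, ci, df, dg, dh, di, ef, eg, eh, ei, fg, fh, fi
  2-simplices (18): abg, abh, acg, aci, afh, afi, bdg, bdi, beh, bei, cdh, cdi, ceg, ceh, dfg, dfh, efg, efi

so the chain groups are C_0 ≅ Z^9, C_1 ≅ Z^27, C_2 ≅ Z^18.

The boundary map ∂_1: C_1 → C_0 maps an edge to its endpoints' difference, ∂[p,q] = q − p.
This gives a 9×27 integer matrix of rank 8; reducing to Smith normal form yields diagonal entries (1,1,1,1,1,1,1,1).

Boundary ∂_2: C_2 → C_1 sends each 2-simplex [p,q,r] to [q,r] − [p,r] + [p,q]. For instance
  ∂efi = fi − ei + ef,
  ∂abg = bg − ag + ab.
The resulting 27×18 matrix has rank 17, and its Smith normal form has invariant factors (1,1,1,1,1,1,1,1,1,1,1,1,1,1,1,1,1).

From H_k ≅ ker(∂_k) / im(∂_{k+1}) we obtain:

  H_2: rank ker ∂_2 − rank ∂_3 = (18 − 17) − 0 = 1, and there is no ∂_3, so H_2 = Z.

(K is a triangulation of the torus T^2.)

H_2 = Z.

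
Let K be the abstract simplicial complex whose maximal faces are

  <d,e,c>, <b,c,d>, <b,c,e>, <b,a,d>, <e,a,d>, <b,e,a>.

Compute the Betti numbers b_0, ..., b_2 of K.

b_0 = 1, b_1 = 0, b_2 = 1.

K has 5 vertices, 9 edges, 6 triangles.
rank ∂_0 = 0, rank ∂_1 = 4 ⇒ b_0 = 5 − 0 − 4 = 1; all invariant factors of ∂_1 are 1 so no torsion. So H_0 = Z.
rank ∂_1 = 4, rank ∂_2 = 5 ⇒ b_1 = 9 − 4 − 5 = 0; all invariant factors of ∂_2 are 1 so no torsion. So H_1 = 0.
rank ∂_2 = 5, rank ∂_3 = 0 ⇒ b_2 = 6 − 5 − 0 = 1. So H_2 = Z.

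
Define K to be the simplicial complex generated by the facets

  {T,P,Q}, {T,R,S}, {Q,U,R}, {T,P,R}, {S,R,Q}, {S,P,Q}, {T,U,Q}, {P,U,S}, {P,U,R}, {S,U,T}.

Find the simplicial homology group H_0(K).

H_0 ≅ Z.

Fix the vertex order P < Q < R < S < T < U and write every simplex with vertices in increasing order. Then dim K = 2 and the simplices of K are:

  0-simplices (6): P, Q, R, S, T, U
  1-simplices (15): PQ, PR, PS, PT, PU, QR, QS, QT, QU, RS, RT, RU, ST, SU, TU
  2-simplices (10): PQS, PQT, PRT, PRU, PSU, QRS, QRU, QTU, RST, STU

so the chain groups are C_0 ≅ Z^6, C_1 ≅ Z^15, C_2 ≅ Z^10.

∂_1: C_1 → C_0 is given by ∂[p,q] = [q] − [p]. For instance
  ∂RT = T − R.
As a 6×15 matrix over Z this has rank 5, with invariant factors (1,1,1,1,1).

The boundary map ∂_2: C_2 → C_1 acts by ∂[p,q,r] = [q,r] − [p,r] + [p,q]. For instance
  ∂PQT = QT − PT + PQ,
  ∂QRU = RU − QU + QR.
This gives a 15×10 integer matrix of rank 10; reducing to Smith normal form yields diagonal entries (1,1,1,1,1,1,1,1,1,2).

From H_k ≅ ker(∂_k) / im(∂_{k+1}) we obtain:

  H_0: rank C_0 − rank ∂_1 = 6 − 5 = 1, and the invariant factors of ∂_1 are all 1, so H_0 ≅ Z.

(K is a triangulation of the real projective plane RP^2.)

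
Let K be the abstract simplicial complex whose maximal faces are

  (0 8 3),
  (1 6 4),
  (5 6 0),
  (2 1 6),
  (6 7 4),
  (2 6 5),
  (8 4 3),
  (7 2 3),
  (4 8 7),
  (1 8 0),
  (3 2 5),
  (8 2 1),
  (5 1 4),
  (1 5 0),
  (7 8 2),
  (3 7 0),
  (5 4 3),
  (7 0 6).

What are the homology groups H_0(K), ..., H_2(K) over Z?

We work with the vertex ordering 0 < 1 < 2 < 3 < 4 < 5 < 6 < 7 < 8. The simplices of K, each written with vertices in increasing order, are:

  0-simplices (9): [0], [1], [2], [3], [4], [5], [6], [7], [8]
  1-simplices (27): (27 of them)
  2-simplices (18): [0,1,5], [0,1,8], [0,3,7], [0,3,8], [0,5,6], [0,6,7], [1,2,6], [1,2,8], [1,4,5], [1,4,6], [2,3,5], [2,3,7], [2,5,6], [2,7,8], [3,4,5], [3,4,8], [4,6,7], [4,7,8]

so the chain groups are C_0 ≅ Z^9, C_1 ≅ Z^27, C_2 ≅ Z^18.

Boundary ∂_1: C_1 → C_0 maps an edge to its endpoints' difference, ∂[p,q] = q − p. For instance
  ∂[3,7] = [7] − [3].
The 9×27 boundary matrix has rank 8 and Smith normal form diag(1,1,1,1,1,1,1,1).

∂_2: C_2 → C_1 acts by ∂[p,q,r] = [q,r] − [p,r] + [p,q]. For instance
  ∂[2,5,6] = [5,6] − [2,6] + [2,5],
  ∂[3,4,5] = [4,5] − [3,5] + [3,4].
As a 27×18 matrix over Z this has rank 18, with invariant factors (1,1,1,1,1,1,1,1,1,1,1,1,1,1,1,1,1,2).

Now H_k = ker ∂_k / im ∂_{k+1}, so:

  H_0: rank C_0 − rank ∂_1 = 9 − 8 = 1, and the invariant factors of ∂_1 are all 1, so H_0 = Z.
  H_1: rank ker ∂_1 − rank ∂_2 = (27 − 8) − 18 = 1, and ∂_2 has invariant factor 2 > 1, so H_1 = Z ⊕ Z_2.
  H_2: rank ker ∂_2 − rank ∂_3 = (18 − 18) − 0 = 0, and there is no ∂_3, so H_2 = 0.

(K is a triangulation of the Klein bottle.)

H_0 ≅ Z,  H_1 ≅ Z ⊕ Z_2,  H_2 = 0.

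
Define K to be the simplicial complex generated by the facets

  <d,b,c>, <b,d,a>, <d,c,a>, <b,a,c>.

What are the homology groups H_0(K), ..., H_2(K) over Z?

Take the total order a < b < c < d on the vertex set. Then K (dimension 2) consists of the simplices:

  0-simplices (4): a, b, c, d
  1-simplices (6): ab, ac, ad, bc, bd, cd
  2-simplices (4): abc, abd, acd, bcd

Hence C_0 ≅ Z^4, C_1 ≅ Z^6, C_2 ≅ Z^4.

The boundary map ∂_1: C_1 → C_0 maps an edge to its endpoints' difference, ∂[p,q] = q − p.
This gives a 4×6 integer matrix of rank 3; reducing to Smith normal form yields diagonal entries (1,1,1).

Boundary ∂_2: C_2 → C_1 acts by ∂[p,q,r] = [q,r] − [p,r] + [p,q]. For instance
  ∂bcd = cd − bd + bc,
  ∂acd = cd − ad + ac.
This gives a 6×4 integer matrix of rank 3; reducing to Smith normal form yields diagonal entries (1,1,1).

From H_k ≅ ker(∂_k) / im(∂_{k+1}) we obtain:

  H_0: rank C_0 − rank ∂_1 = 4 − 3 = 1, and the invariant factors of ∂_1 are all 1, so H_0 = Z.
  H_1: rank ker ∂_1 − rank ∂_2 = (6 − 3) − 3 = 0, and the invariant factors of ∂_2 are all 1, so H_1 = 0.
  H_2: rank ker ∂_2 − rank ∂_3 = (4 − 3) − 0 = 1, and there is no ∂_3, so H_2 = Z.

(K is a triangulation of the 2-sphere S^2.)

H_0 ≅ Z,  H_1 = 0,  H_2 ≅ Z.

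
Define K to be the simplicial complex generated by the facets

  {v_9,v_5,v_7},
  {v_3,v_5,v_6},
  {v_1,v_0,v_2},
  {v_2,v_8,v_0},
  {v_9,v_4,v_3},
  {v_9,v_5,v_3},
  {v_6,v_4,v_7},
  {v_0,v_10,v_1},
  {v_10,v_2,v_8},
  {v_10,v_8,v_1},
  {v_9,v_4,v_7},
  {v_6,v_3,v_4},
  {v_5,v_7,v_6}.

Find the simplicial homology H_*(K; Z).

Take the total order v_0 < v_1 < v_2 < v_3 < v_4 < v_5 < v_6 < v_7 < v_8 < v_9 < v_10 on the vertex set. Then K (dimension 2) consists of the simplices:

  0-simplices (11): [v_0], [v_1], [v_2], [v_3], [v_4], [v_5], [v_6], [v_7], [v_8], [v_9], [v_10]
  1-simplices (22): (22 of them)
  2-simplices (13): (13 of them)

Hence C_0 ≅ Z^11, C_1 ≅ Z^22, C_2 ≅ Z^13.

Boundary ∂_1: C_1 → C_0 sends each edge [p,q] (with p < q) to q − p.
As a 11×22 matrix over Z this has rank 9, with invariant factors (1,1,1,1,1,1,1,1,1).

The boundary map ∂_2: C_2 → C_1 sends each 2-simplex [p,q,r] to [q,r] − [p,r] + [p,q]. For instance
  ∂[v_4,v_6,v_7] = [v_6,v_7] − [v_4,v_7] + [v_4,v_6],
  ∂[v_5,v_7,v_9] = [v_7,v_9] − [v_5,v_9] + [v_5,v_7].
This gives a 22×13 integer matrix of rank 12; reducing to Smith normal form yields diagonal entries (1,1,1,1,1,1,1,1,1,1,1,1).

From H_k ≅ ker(∂_k) / im(∂_{k+1}) we obtain:

  H_0: rank C_0 − rank ∂_1 = 11 − 9 = 2, and the invariant factors of ∂_1 are all 1, so H_0 = Z^2.
  H_1: rank ker ∂_1 − rank ∂_2 = (22 − 9) − 12 = 1, and the invariant factors of ∂_2 are all 1, so H_1 = Z.
  H_2: rank ker ∂_2 − rank ∂_3 = (13 − 12) − 0 = 1, and there is no ∂_3, so H_2 = Z.

H_0 = Z^2,  H_1 = Z,  H_2 = Z.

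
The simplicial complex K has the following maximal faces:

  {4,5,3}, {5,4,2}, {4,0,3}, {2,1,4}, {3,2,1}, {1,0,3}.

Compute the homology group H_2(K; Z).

H_2 = 0.

Order the vertices as 0 < 1 < 2 < 3 < 4 < 5. Listing each simplex with vertices in this order, K has dimension 2 with simplices:

  0-simplices (6): [0], [1], [2], [3], [4], [5]
  1-simplices (12): [0,1], [0,3], [0,4], [1,2], [1,3], [1,4], [2,3], [2,4], [2,5], [3,4], [3,5], [4,5]
  2-simplices (6): [0,1,3], [0,3,4], [1,2,3], [1,2,4], [2,4,5], [3,4,5]

Hence C_0 ≅ Z^6, C_1 ≅ Z^12, C_2 ≅ Z^6.

∂_1: C_1 → C_0 maps an edge to its endpoints' difference, ∂[p,q] = q − p. For instance
  ∂[1,4] = [4] − [1].
As a 6×12 matrix over Z this has rank 5, with invariant factors (1,1,1,1,1).

The boundary map ∂_2: C_2 → C_1 sends each 2-simplex [p,q,r] to [q,r] − [p,r] + [p,q]. For instance
  ∂[1,2,3] = [2,3] − [1,3] + [1,2],
  ∂[2,4,5] = [4,5] − [2,5] + [2,4].
The resulting 12×6 matrix has rank 6, and its Smith normal form has invariant factors (1,1,1,1,1,1).

Computing H_k = (kernel of ∂_k) / (image of ∂_{k+1}):

  H_2: rank ker ∂_2 − rank ∂_3 = (6 − 6) − 0 = 0, and there is no ∂_3, so H_2 = 0.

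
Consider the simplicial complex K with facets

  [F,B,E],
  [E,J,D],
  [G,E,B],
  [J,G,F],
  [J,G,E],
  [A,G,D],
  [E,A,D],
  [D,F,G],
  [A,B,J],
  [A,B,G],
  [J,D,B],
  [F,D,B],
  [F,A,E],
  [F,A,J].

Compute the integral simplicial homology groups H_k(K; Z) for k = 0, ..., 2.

Fix the vertex order A < B < D < E < F < G < J and write every simplex with vertices in increasing order. Then dim K = 2 and the simplices of K are:

  0-simplices (7): A, B, D, E, F, G, J
  1-simplices (21): AB, AD, AE, AF, AG, AJ, BD, BE, BF, BG, BJ, DE, DF, DG, DJ, EF, EG, EJ, FG, FJ, GJ
  2-simplices (14): ABG, ABJ, ADE, ADG, AEF, AFJ, BDF, BDJ, BEF, BEG, DEJ, DFG, EGJ, FGJ

giving chain groups C_0 ≅ Z^7, C_1 ≅ Z^21, C_2 ≅ Z^14.

Boundary ∂_1: C_1 → C_0 sends each edge [p,q] (with p < q) to q − p.
The resulting 7×21 matrix has rank 6, and its Smith normal form has invariant factors (1,1,1,1,1,1).

∂_2: C_2 → C_1 acts by ∂[p,q,r] = [q,r] − [p,r] + [p,q]. For instance
  ∂BEF = EF − BF + BE,
  ∂DFG = FG − DG + DF.
The 21×14 boundary matrix has rank 13 and Smith normal form diag(1,1,1,1,1,1,1,1,1,1,1,1,1).

Reading off H_k = ker ∂_k / im ∂_{k+1}:

  H_0: rank C_0 − rank ∂_1 = 7 − 6 = 1, and the invariant factors of ∂_1 are all 1, so H_0 = Z.
  H_1: rank ker ∂_1 − rank ∂_2 = (21 − 6) − 13 = 2, and the invariant factors of ∂_2 are all 1, so H_1 = Z^2.
  H_2: rank ker ∂_2 − rank ∂_3 = (14 − 13) − 0 = 1, and there is no ∂_3, so H_2 = Z.

H_0 = Z,  H_1 = Z^2,  H_2 = Z.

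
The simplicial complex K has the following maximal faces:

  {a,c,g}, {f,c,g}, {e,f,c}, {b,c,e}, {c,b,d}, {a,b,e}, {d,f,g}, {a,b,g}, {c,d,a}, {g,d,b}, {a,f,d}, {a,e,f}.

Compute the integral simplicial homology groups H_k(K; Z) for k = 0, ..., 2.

Fix the vertex order a < b < c < d < e < f < g and write every simplex with vertices in increasing order. Then dim K = 2 and the simplices of K are:

  0-simplices (7): a, b, c, d, e, f, g
  1-simplices (18): ab, ac, ad, ae, af, ag, bc, bd, be, bg, cd, ce, cf, cg, df, dg, ef, fg
  2-simplices (12): abe, abg, acd, acg, adf, aef, bcd, bce, bdg, cef, cfg, dfg

Hence C_0 ≅ Z^7, C_1 ≅ Z^18, C_2 ≅ Z^12.

∂_1: C_1 → C_0 maps an edge to its endpoints' difference, ∂[p,q] = q − p.
The resulting 7×18 matrix has rank 6, and its Smith normal form has invariant factors (1,1,1,1,1,1).

The boundary map ∂_2: C_2 → C_1 maps a triangle to the signed sum of its edges. For instance
  ∂abg = bg − ag + ab,
  ∂cfg = fg − cg + cf.
The resulting 18×12 matrix has rank 12, and its Smith normal form has invariant factors (1,1,1,1,1,1,1,1,1,1,1,2).

Reading off H_k = ker ∂_k / im ∂_{k+1}:

  H_0: rank C_0 − rank ∂_1 = 7 − 6 = 1, and the invariant factors of ∂_1 are all 1, so H_0 = Z.
  H_1: rank ker ∂_1 − rank ∂_2 = (18 − 6) − 12 = 0, and ∂_2 has invariant factor 2 > 1, so H_1 = Z/2.
  H_2: rank ker ∂_2 − rank ∂_3 = (12 − 12) − 0 = 0, and there is no ∂_3, so H_2 = 0.

(K is a triangulation of the real projective plane RP^2.)

H_0 = Z,  H_1 = Z/2,  H_2 = 0.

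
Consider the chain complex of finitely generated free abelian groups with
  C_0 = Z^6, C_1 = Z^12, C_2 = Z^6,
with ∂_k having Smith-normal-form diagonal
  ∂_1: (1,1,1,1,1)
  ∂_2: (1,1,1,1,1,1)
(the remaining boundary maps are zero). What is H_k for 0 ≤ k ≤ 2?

H_0 = Z,  H_1 = Z,  H_2 = 0.

H_0: b_0 = 6 − 0 − 5 = 1; torsion from ∂_1 factors > 1: none. So H_0 = Z.
H_1: b_1 = 12 − 5 − 6 = 1; torsion from ∂_2 factors > 1: none. So H_1 = Z.
H_2: b_2 = 6 − 6 − 0 = 0; torsion from ∂_3 factors > 1: none. So H_2 = 0.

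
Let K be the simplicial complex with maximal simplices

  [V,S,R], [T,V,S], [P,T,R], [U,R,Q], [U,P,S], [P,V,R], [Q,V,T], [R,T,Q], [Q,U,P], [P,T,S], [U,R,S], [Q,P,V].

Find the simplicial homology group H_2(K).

We work with the vertex ordering P < Q < R < S < T < U < V. The simplices of K, each written with vertices in increasing order, are:

  0-simplices (7): P, Q, R, S, T, U, V
  1-simplices (18): PQ, PR, PS, PT, PU, PV, QR, QT, QU, QV, RS, RT, RU, RV, ST, SU, SV, TV
  2-simplices (12): PQU, PQV, PRT, PRV, PST, PSU, QRT, QRU, QTV, RSU, RSV, STV

Hence C_0 ≅ Z^7, C_1 ≅ Z^18, C_2 ≅ Z^12.

∂_1: C_1 → C_0 is given by ∂[p,q] = [q] − [p]. For instance
  ∂PS = S − P.
The resulting 7×18 matrix has rank 6, and its Smith normal form has invariant factors (1,1,1,1,1,1).

The boundary map ∂_2: C_2 → C_1 acts by ∂[p,q,r] = [q,r] − [p,r] + [p,q]. For instance
  ∂QRT = RT − QT + QR,
  ∂PRV = RV − PV + PR.
This gives a 18×12 integer matrix of rank 12; reducing to Smith normal form yields diagonal entries (1,1,1,1,1,1,1,1,1,1,1,2).

Computing H_k = (kernel of ∂_k) / (image of ∂_{k+1}):

  H_2: rank ker ∂_2 − rank ∂_3 = (12 − 12) − 0 = 0, and there is no ∂_3, so H_2 = 0.

H_2 ≅ 0.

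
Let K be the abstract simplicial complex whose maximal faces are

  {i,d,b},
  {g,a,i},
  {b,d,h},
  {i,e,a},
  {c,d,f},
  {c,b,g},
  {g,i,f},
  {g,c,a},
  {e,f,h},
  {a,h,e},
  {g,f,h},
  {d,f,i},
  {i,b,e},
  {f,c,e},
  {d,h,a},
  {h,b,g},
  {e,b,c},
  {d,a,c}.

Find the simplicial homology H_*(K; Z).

H_0 = Z,  H_1 = Z^2,  H_2 = Z.

K has 9 vertices, 27 edges, 18 triangles.
rank ∂_0 = 0, rank ∂_1 = 8 ⇒ b_0 = 9 − 0 − 8 = 1; all invariant factors of ∂_1 are 1 so no torsion. So H_0 ≅ Z.
rank ∂_1 = 8, rank ∂_2 = 17 ⇒ b_1 = 27 − 8 − 17 = 2; all invariant factors of ∂_2 are 1 so no torsion. So H_1 ≅ Z^2.
rank ∂_2 = 17, rank ∂_3 = 0 ⇒ b_2 = 18 − 17 − 0 = 1. So H_2 ≅ Z.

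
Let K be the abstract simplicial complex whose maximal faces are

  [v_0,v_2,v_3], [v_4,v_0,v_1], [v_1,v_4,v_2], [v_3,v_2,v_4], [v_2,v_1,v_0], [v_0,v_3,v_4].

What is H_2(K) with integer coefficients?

H_2 ≅ Z.

Fix the vertex order v_0 < v_1 < v_2 < v_3 < v_4 and write every simplex with vertices in increasing order. Then dim K = 2 and the simplices of K are:

  0-simplices (5): [v_0], [v_1], [v_2], [v_3], [v_4]
  1-simplices (9): [v_0,v_1], [v_0,v_2], [v_0,v_3], [v_0,v_4], [v_1,v_2], [v_1,v_4], [v_2,v_3], [v_2,v_4], [v_3,v_4]
  2-simplices (6): [v_0,v_1,v_2], [v_0,v_1,v_4], [v_0,v_2,v_3], [v_0,v_3,v_4], [v_1,v_2,v_4], [v_2,v_3,v_4]

Hence C_0 ≅ Z^5, C_1 ≅ Z^9, C_2 ≅ Z^6.

The boundary map ∂_1: C_1 → C_0 sends each edge [p,q] (with p < q) to q − p.
As a 5×9 matrix over Z this has rank 4, with invariant factors (1,1,1,1).

∂_2: C_2 → C_1 acts by ∂[p,q,r] = [q,r] − [p,r] + [p,q]. For instance
  ∂[v_2,v_3,v_4] = [v_3,v_4] − [v_2,v_4] + [v_2,v_3],
  ∂[v_0,v_1,v_2] = [v_1,v_2] − [v_0,v_2] + [v_0,v_1].
This gives a 9×6 integer matrix of rank 5; reducing to Smith normal form yields diagonal entries (1,1,1,1,1).

Computing H_k = (kernel of ∂_k) / (image of ∂_{k+1}):

  H_2: rank ker ∂_2 − rank ∂_3 = (6 − 5) − 0 = 1, and there is no ∂_3, so H_2 = Z.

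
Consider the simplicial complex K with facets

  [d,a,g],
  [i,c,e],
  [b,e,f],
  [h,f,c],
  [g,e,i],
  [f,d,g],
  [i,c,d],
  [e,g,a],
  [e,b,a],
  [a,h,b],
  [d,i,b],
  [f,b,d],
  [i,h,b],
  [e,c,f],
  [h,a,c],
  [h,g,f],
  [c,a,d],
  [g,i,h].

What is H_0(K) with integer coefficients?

Take the total order a < b < c < d < e < f < g < h < i on the vertex set. Then K (dimension 2) consists of the simplices:

  0-simplices (9): a, b, c, d, e, f, g, h, i
  1-simplices (27): ab, ac, ad, ae, ag, ah, bd, be, bf, bh, bi, cd, ce, cf, ch, ci, df, dg, di, ef, eg, ei, fg, fh, gh, gi, hi
  2-simplices (18): abe, abh, acd, ach, adg, aeg, bdf, bdi, bef, bhi, cdi, cef, cei, cfh, dfg, egi, fgh, ghi

so the chain groups are C_0 ≅ Z^9, C_1 ≅ Z^27, C_2 ≅ Z^18.

The boundary map ∂_1: C_1 → C_0 maps an edge to its endpoints' difference, ∂[p,q] = q − p.
As a 9×27 matrix over Z this has rank 8, with invariant factors (1,1,1,1,1,1,1,1).

Boundary ∂_2: C_2 → C_1 maps a triangle to the signed sum of its edges. For instance
  ∂abh = bh − ah + ab,
  ∂cdi = di − ci + cd.
The 27×18 boundary matrix has rank 17 and Smith normal form diag(1,1,1,1,1,1,1,1,1,1,1,1,1,1,1,1,1).

Now H_k = ker ∂_k / im ∂_{k+1}, so:

  H_0: rank C_0 − rank ∂_1 = 9 − 8 = 1, and the invariant factors of ∂_1 are all 1, so H_0 = Z.

H_0 ≅ Z.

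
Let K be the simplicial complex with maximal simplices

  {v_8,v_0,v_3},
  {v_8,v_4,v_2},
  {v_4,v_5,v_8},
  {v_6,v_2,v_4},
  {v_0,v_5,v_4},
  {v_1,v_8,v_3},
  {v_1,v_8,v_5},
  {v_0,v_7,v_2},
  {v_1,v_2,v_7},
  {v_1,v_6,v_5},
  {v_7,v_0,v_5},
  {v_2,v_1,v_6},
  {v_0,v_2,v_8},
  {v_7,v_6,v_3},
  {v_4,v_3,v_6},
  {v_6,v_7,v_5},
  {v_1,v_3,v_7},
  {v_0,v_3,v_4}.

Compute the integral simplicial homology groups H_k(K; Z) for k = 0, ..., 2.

H_0 ≅ Z,  H_1 ≅ Z ⊕ Z/2,  H_2 = 0.

Take the total order v_0 < v_1 < v_2 < v_3 < v_4 < v_5 < v_6 < v_7 < v_8 on the vertex set. Then K (dimension 2) consists of the simplices:

  0-simplices (9): [v_0], [v_1], [v_2], [v_3], [v_4], [v_5], [v_6], [v_7], [v_8]
  1-simplices (27): (27 of them)
  2-simplices (18): (18 of them)

giving chain groups C_0 ≅ Z^9, C_1 ≅ Z^27, C_2 ≅ Z^18.

Boundary ∂_1: C_1 → C_0 maps an edge to its endpoints' difference, ∂[p,q] = q − p. For instance
  ∂[v_0,v_8] = [v_8] − [v_0].
The 9×27 boundary matrix has rank 8 and Smith normal form diag(1,1,1,1,1,1,1,1).

The boundary map ∂_2: C_2 → C_1 maps a triangle to the signed sum of its edges. For instance
  ∂[v_5,v_6,v_7] = [v_6,v_7] − [v_5,v_7] + [v_5,v_6],
  ∂[v_1,v_5,v_6] = [v_5,v_6] − [v_1,v_6] + [v_1,v_5].
The resulting 27×18 matrix has rank 18, and its Smith normal form has invariant factors (1,1,1,1,1,1,1,1,1,1,1,1,1,1,1,1,1,2).

From H_k ≅ ker(∂_k) / im(∂_{k+1}) we obtain:

  H_0: rank C_0 − rank ∂_1 = 9 − 8 = 1, and the invariant factors of ∂_1 are all 1, so H_0 = Z.
  H_1: rank ker ∂_1 − rank ∂_2 = (27 − 8) − 18 = 1, and ∂_2 has invariant factor 2 > 1, so H_1 = Z ⊕ Z/2.
  H_2: rank ker ∂_2 − rank ∂_3 = (18 − 18) − 0 = 0, and there is no ∂_3, so H_2 = 0.

As a check, the Euler characteristic is 9 − 27 + 18 = 0, which agrees with 1 − 1 + 0 = 0.
(K is a triangulation of the Klein bottle.)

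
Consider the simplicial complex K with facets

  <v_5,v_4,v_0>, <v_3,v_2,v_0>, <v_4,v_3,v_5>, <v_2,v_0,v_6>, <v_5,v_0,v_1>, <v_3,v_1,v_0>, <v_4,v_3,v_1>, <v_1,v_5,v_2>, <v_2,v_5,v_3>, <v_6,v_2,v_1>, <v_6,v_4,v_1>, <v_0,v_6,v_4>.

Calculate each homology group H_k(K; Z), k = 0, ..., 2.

We work with the vertex ordering v_0 < v_1 < v_2 < v_3 < v_4 < v_5 < v_6. The simplices of K, each written with vertices in increasing order, are:

  0-simplices (7): [v_0], [v_1], [v_2], [v_3], [v_4], [v_5], [v_6]
  1-simplices (18): (18 of them)
  2-simplices (12): (12 of them)

Hence C_0 ≅ Z^7, C_1 ≅ Z^18, C_2 ≅ Z^12.

The boundary map ∂_1: C_1 → C_0 sends each edge [p,q] (with p < q) to q − p. For instance
  ∂[v_1,v_4] = [v_4] − [v_1].
As a 7×18 matrix over Z this has rank 6, with invariant factors (1,1,1,1,1,1).

Boundary ∂_2: C_2 → C_1 maps a triangle to the signed sum of its edges. For instance
  ∂[v_1,v_3,v_4] = [v_3,v_4] − [v_1,v_4] + [v_1,v_3],
  ∂[v_0,v_2,v_6] = [v_2,v_6] − [v_0,v_6] + [v_0,v_2].
The resulting 18×12 matrix has rank 12, and its Smith normal form has invariant factors (1,1,1,1,1,1,1,1,1,1,1,2).

Now H_k = ker ∂_k / im ∂_{k+1}, so:

  H_0: rank C_0 − rank ∂_1 = 7 − 6 = 1, and the invariant factors of ∂_1 are all 1, so H_0 = Z.
  H_1: rank ker ∂_1 − rank ∂_2 = (18 − 6) − 12 = 0, and ∂_2 has invariant factor 2 > 1, so H_1 = Z_2.
  H_2: rank ker ∂_2 − rank ∂_3 = (12 − 12) − 0 = 0, and there is no ∂_3, so H_2 = 0.

(K is a triangulation of the real projective plane RP^2.)

H_0 ≅ Z,  H_1 ≅ Z_2,  H_2 = 0.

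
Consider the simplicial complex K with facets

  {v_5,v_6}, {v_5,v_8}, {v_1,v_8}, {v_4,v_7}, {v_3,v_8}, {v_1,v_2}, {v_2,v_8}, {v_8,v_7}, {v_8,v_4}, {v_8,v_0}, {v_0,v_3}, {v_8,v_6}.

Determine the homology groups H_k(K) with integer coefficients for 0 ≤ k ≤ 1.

H_0 = Z,  H_1 = Z^4.

K has 9 vertices, 12 edges.
rank ∂_0 = 0, rank ∂_1 = 8 ⇒ b_0 = 9 − 0 − 8 = 1; all invariant factors of ∂_1 are 1 so no torsion. So H_0 = Z.
rank ∂_1 = 8, rank ∂_2 = 0 ⇒ b_1 = 12 − 8 − 0 = 4. So H_1 = Z^4.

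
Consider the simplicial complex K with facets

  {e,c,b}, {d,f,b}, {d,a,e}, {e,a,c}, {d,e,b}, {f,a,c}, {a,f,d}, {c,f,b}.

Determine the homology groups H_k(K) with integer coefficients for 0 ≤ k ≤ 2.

H_0 = Z,  H_1 = 0,  H_2 = Z.

Fix the vertex order a < b < c < d < e < f and write every simplex with vertices in increasing order. Then dim K = 2 and the simplices of K are:

  0-simplices (6): a, b, c, d, e, f
  1-simplices (12): ac, ad, ae, af, bc, bd, be, bf, ce, cf, de, df
  2-simplices (8): ace, acf, ade, adf, bce, bcf, bde, bdf

Hence C_0 ≅ Z^6, C_1 ≅ Z^12, C_2 ≅ Z^8.

Boundary ∂_1: C_1 → C_0 sends each edge [p,q] (with p < q) to q − p. For instance
  ∂be = e − b.
The resulting 6×12 matrix has rank 5, and its Smith normal form has invariant factors (1,1,1,1,1).

∂_2: C_2 → C_1 sends each 2-simplex [p,q,r] to [q,r] − [p,r] + [p,q]. For instance
  ∂ade = de − ae + ad,
  ∂bde = de − be + bd.
The 12×8 boundary matrix has rank 7 and Smith normal form diag(1,1,1,1,1,1,1).

Reading off H_k = ker ∂_k / im ∂_{k+1}:

  H_0: rank C_0 − rank ∂_1 = 6 − 5 = 1, and the invariant factors of ∂_1 are all 1, so H_0 ≅ Z.
  H_1: rank ker ∂_1 − rank ∂_2 = (12 − 5) − 7 = 0, and the invariant factors of ∂_2 are all 1, so H_1 ≅ 0.
  H_2: rank ker ∂_2 − rank ∂_3 = (8 − 7) − 0 = 1, and there is no ∂_3, so H_2 ≅ Z.

As a check, the Euler characteristic is 6 − 12 + 8 = 2, which agrees with 1 − 0 + 1 = 2.
(K is a triangulation of the 2-sphere S^2.)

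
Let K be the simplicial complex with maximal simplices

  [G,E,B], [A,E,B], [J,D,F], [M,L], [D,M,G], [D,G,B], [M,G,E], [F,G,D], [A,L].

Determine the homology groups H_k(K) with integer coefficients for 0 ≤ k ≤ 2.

We work with the vertex ordering A < B < D < E < F < G < J < L < M. The simplices of K, each written with vertices in increasing order, are:

  0-simplices (9): A, B, D, E, F, G, J, L, M
  1-simplices (16): AB, AE, AL, BD, BE, BG, DF, DG, DJ, DM, EG, EM, FG, FJ, GM, LM
  2-simplices (7): ABE, BDG, BEG, DFG, DFJ, DGM, EGM

giving chain groups C_0 ≅ Z^9, C_1 ≅ Z^16, C_2 ≅ Z^7.

The boundary map ∂_1: C_1 → C_0 sends each edge [p,q] (with p < q) to q − p.
The 9×16 boundary matrix has rank 8 and Smith normal form diag(1,1,1,1,1,1,1,1).

The boundary map ∂_2: C_2 → C_1 maps a triangle to the signed sum of its edges. For instance
  ∂ABE = BE − AE + AB,
  ∂DFG = FG − DG + DF.
The 16×7 boundary matrix has rank 7 and Smith normal form diag(1,1,1,1,1,1,1).

Reading off H_k = ker ∂_k / im ∂_{k+1}:

  H_0: rank C_0 − rank ∂_1 = 9 − 8 = 1, and the invariant factors of ∂_1 are all 1, so H_0 = Z.
  H_1: rank ker ∂_1 − rank ∂_2 = (16 − 8) − 7 = 1, and the invariant factors of ∂_2 are all 1, so H_1 = Z.
  H_2: rank ker ∂_2 − rank ∂_3 = (7 − 7) − 0 = 0, and there is no ∂_3, so H_2 = 0.

H_0 = Z,  H_1 = Z,  H_2 = 0.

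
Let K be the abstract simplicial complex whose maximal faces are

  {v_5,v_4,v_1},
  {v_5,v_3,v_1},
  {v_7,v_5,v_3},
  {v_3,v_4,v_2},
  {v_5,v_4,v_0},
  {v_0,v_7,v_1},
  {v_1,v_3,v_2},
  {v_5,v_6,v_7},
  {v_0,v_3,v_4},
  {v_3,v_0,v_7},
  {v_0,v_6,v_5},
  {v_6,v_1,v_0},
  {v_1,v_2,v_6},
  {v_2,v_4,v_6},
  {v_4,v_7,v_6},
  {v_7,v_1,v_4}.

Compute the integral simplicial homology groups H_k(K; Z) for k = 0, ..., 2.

Order the vertices as v_0 < v_1 < v_2 < v_3 < v_4 < v_5 < v_6 < v_7. Listing each simplex with vertices in this order, K has dimension 2 with simplices:

  0-simplices (8): [v_0], [v_1], [v_2], [v_3], [v_4], [v_5], [v_6], [v_7]
  1-simplices (24): (24 of them)
  2-simplices (16): (16 of them)

giving chain groups C_0 ≅ Z^8, C_1 ≅ Z^24, C_2 ≅ Z^16.

The boundary map ∂_1: C_1 → C_0 sends each edge [p,q] (with p < q) to q − p.
This gives a 8×24 integer matrix of rank 7; reducing to Smith normal form yields diagonal entries (1,1,1,1,1,1,1).

Boundary ∂_2: C_2 → C_1 sends each 2-simplex [p,q,r] to [q,r] − [p,r] + [p,q]. For instance
  ∂[v_1,v_3,v_5] = [v_3,v_5] − [v_1,v_5] + [v_1,v_3],
  ∂[v_0,v_3,v_4] = [v_3,v_4] − [v_0,v_4] + [v_0,v_3].
As a 24×16 matrix over Z this has rank 15, with invariant factors (1,1,1,1,1,1,1,1,1,1,1,1,1,1,1).

Computing H_k = (kernel of ∂_k) / (image of ∂_{k+1}):

  H_0: rank C_0 − rank ∂_1 = 8 − 7 = 1, and the invariant factors of ∂_1 are all 1, so H_0 = Z.
  H_1: rank ker ∂_1 − rank ∂_2 = (24 − 7) − 15 = 2, and the invariant factors of ∂_2 are all 1, so H_1 = Z^2.
  H_2: rank ker ∂_2 − rank ∂_3 = (16 − 15) − 0 = 1, and there is no ∂_3, so H_2 = Z.

As a check, the Euler characteristic is 8 − 24 + 16 = 0, which agrees with 1 − 2 + 1 = 0.
(K is a triangulation of the torus T^2.)

H_0 = Z,  H_1 = Z^2,  H_2 = Z.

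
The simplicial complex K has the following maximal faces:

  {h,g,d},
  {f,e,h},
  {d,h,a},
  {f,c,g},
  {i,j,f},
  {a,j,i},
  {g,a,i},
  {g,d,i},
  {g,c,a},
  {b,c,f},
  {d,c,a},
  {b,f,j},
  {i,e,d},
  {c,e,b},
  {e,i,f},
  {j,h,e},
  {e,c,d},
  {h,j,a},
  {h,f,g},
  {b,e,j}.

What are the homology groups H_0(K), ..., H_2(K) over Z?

H_0 = Z,  H_1 = Z ⊕ Z/2,  H_2 = 0.

Order the vertices as a < b < c < d < e < f < g < h < i < j. Listing each simplex with vertices in this order, K has dimension 2 with simplices:

  0-simplices (10): a, b, c, d, e, f, g, h, i, j
  1-simplices (30): ac, ad, ag, ah, ai, aj, bc, be, bf, bj, cd, ce, cf, cg, de, dg, dh, di, ef, eh, ei, ej, fg, fh, fi, fj, gh, gi, hj, ij
  2-simplices (20): acd, acg, adh, agi, ahj, aij, bce, bcf, bej, bfj, cde, cfg, dei, dgh, dgi, efh, efi, ehj, fgh, fij

Hence C_0 ≅ Z^10, C_1 ≅ Z^30, C_2 ≅ Z^20.

The boundary map ∂_1: C_1 → C_0 is given by ∂[p,q] = [q] − [p]. For instance
  ∂ac = c − a.
The 10×30 boundary matrix has rank 9 and Smith normal form diag(1,1,1,1,1,1,1,1,1).

Boundary ∂_2: C_2 → C_1 maps a triangle to the signed sum of its edges. For instance
  ∂bfj = fj − bj + bf,
  ∂fgh = gh − fh + fg.
The 30×20 boundary matrix has rank 20 and Smith normal form diag(1,1,1,1,1,1,1,1,1,1,1,1,1,1,1,1,1,1,1,2).

Computing H_k = (kernel of ∂_k) / (image of ∂_{k+1}):

  H_0: rank C_0 − rank ∂_1 = 10 − 9 = 1, and the invariant factors of ∂_1 are all 1, so H_0 ≅ Z.
  H_1: rank ker ∂_1 − rank ∂_2 = (30 − 9) − 20 = 1, and ∂_2 has invariant factor 2 > 1, so H_1 ≅ Z ⊕ Z/2.
  H_2: rank ker ∂_2 − rank ∂_3 = (20 − 20) − 0 = 0, and there is no ∂_3, so H_2 ≅ 0.

As a check, the Euler characteristic is 10 − 30 + 20 = 0, which agrees with 1 − 1 + 0 = 0.
(K is a triangulation of the Klein bottle.)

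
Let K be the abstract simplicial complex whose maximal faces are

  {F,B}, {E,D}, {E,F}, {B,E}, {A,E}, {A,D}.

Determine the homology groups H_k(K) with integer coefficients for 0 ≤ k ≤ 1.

H_0 = Z,  H_1 = Z^2.

Order the vertices as A < B < D < E < F. Listing each simplex with vertices in this order, K has dimension 1 with simplices:

  0-simplices (5): A, B, D, E, F
  1-simplices (6): AD, AE, BE, BF, DE, EF

so the chain groups are C_0 ≅ Z^5, C_1 ≅ Z^6.

The boundary map ∂_1: C_1 → C_0 maps an edge to its endpoints' difference, ∂[p,q] = q − p. For instance
  ∂BF = F − B.
The resulting 5×6 matrix has rank 4, and its Smith normal form has invariant factors (1,1,1,1).

Reading off H_k = ker ∂_k / im ∂_{k+1}:

  H_0: rank C_0 − rank ∂_1 = 5 − 4 = 1, and the invariant factors of ∂_1 are all 1, so H_0 ≅ Z.
  H_1: rank ker ∂_1 − rank ∂_2 = (6 − 4) − 0 = 2, and there is no ∂_2, so H_1 ≅ Z^2.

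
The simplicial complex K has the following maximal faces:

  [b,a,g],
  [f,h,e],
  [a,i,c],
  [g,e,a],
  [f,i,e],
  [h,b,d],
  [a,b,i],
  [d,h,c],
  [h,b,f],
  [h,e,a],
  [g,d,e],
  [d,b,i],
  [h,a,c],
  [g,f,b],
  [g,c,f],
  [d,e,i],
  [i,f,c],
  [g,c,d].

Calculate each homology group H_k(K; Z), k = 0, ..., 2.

H_0 = Z,  H_1 = Z^2,  H_2 = Z.

Order the vertices as a < b < c < d < e < f < g < h < i. Listing each simplex with vertices in this order, K has dimension 2 with simplices:

  0-simplices (9): a, b, c, d, e, f, g, h, i
  1-simplices (27): ab, ac, ae, ag, ah, ai, bd, bf, bg, bh, bi, cd, cf, cg, ch, ci, de, dg, dh, di, ef, eg, eh, ei, fg, fh, fi
  2-simplices (18): abg, abi, ach, aci, aeg, aeh, bdh, bdi, bfg, bfh, cdg, cdh, cfg, cfi, deg, dei, efh, efi

so the chain groups are C_0 ≅ Z^9, C_1 ≅ Z^27, C_2 ≅ Z^18.

The boundary map ∂_1: C_1 → C_0 maps an edge to its endpoints' difference, ∂[p,q] = q − p. For instance
  ∂fi = i − f.
The 9×27 boundary matrix has rank 8 and Smith normal form diag(1,1,1,1,1,1,1,1).

Boundary ∂_2: C_2 → C_1 sends each 2-simplex [p,q,r] to [q,r] − [p,r] + [p,q]. For instance
  ∂aeg = eg − ag + ae,
  ∂abi = bi − ai + ab.
As a 27×18 matrix over Z this has rank 17, with invariant factors (1,1,1,1,1,1,1,1,1,1,1,1,1,1,1,1,1).

Now H_k = ker ∂_k / im ∂_{k+1}, so:

  H_0: rank C_0 − rank ∂_1 = 9 − 8 = 1, and the invariant factors of ∂_1 are all 1, so H_0 ≅ Z.
  H_1: rank ker ∂_1 − rank ∂_2 = (27 − 8) − 17 = 2, and the invariant factors of ∂_2 are all 1, so H_1 ≅ Z^2.
  H_2: rank ker ∂_2 − rank ∂_3 = (18 − 17) − 0 = 1, and there is no ∂_3, so H_2 ≅ Z.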